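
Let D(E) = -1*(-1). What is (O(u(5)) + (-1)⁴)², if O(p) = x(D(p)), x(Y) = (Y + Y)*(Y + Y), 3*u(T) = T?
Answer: 25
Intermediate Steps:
u(T) = T/3
D(E) = 1
x(Y) = 4*Y² (x(Y) = (2*Y)*(2*Y) = 4*Y²)
O(p) = 4 (O(p) = 4*1² = 4*1 = 4)
(O(u(5)) + (-1)⁴)² = (4 + (-1)⁴)² = (4 + 1)² = 5² = 25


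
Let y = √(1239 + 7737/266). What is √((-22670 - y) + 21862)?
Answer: √(-57170848 - 24738*√10374)/266 ≈ 29.045*I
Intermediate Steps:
y = 93*√10374/266 (y = √(1239 + 7737*(1/266)) = √(1239 + 7737/266) = √(337311/266) = 93*√10374/266 ≈ 35.610)
√((-22670 - y) + 21862) = √((-22670 - 93*√10374/266) + 21862) = √(-808 - 93*√10374/266)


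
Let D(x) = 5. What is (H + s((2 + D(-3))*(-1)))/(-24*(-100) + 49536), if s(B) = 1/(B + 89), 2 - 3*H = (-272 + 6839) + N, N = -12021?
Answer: 447395/12776256 ≈ 0.035018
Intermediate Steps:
H = 5456/3 (H = ⅔ - ((-272 + 6839) - 12021)/3 = ⅔ - (6567 - 12021)/3 = ⅔ - ⅓*(-5454) = ⅔ + 1818 = 5456/3 ≈ 1818.7)
s(B) = 1/(89 + B)
(H + s((2 + D(-3))*(-1)))/(-24*(-100) + 49536) = (5456/3 + 1/(89 + (2 + 5)*(-1)))/(-24*(-100) + 49536) = (5456/3 + 1/(89 + 7*(-1)))/(2400 + 49536) = (5456/3 + 1/(89 - 7))/51936 = (5456/3 + 1/82)*(1/51936) = (447395/246)*(1/51936) = 447395/12776256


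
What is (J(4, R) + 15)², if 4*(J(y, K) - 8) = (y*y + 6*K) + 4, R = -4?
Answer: 484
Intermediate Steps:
J(y, K) = 9 + y²/4 + 3*K/2 (J(y, K) = 8 + ((y*y + 6*K) + 4)/4 = 8 + ((y² + 6*K) + 4)/4 = 8 + (4 + y² + 6*K)/4 = 8 + (1 + y²/4 + 3*K/2) = 9 + y²/4 + 3*K/2)
(J(4, R) + 15)² = ((9 + (¼)*4² + (3/2)*(-4)) + 15)² = ((9 + (¼)*16 - 6) + 15)² = ((9 + 4 - 6) + 15)² = (7 + 15)² = 22² = 484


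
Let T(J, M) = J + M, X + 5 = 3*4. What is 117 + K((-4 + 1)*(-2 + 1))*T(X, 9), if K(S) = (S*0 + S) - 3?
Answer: 117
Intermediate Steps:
X = 7 (X = -5 + 3*4 = -5 + 12 = 7)
K(S) = -3 + S (K(S) = (0 + S) - 3 = S - 3 = -3 + S)
117 + K((-4 + 1)*(-2 + 1))*T(X, 9) = 117 + (-3 + (-4 + 1)*(-2 + 1))*(7 + 9) = 117 + (-3 - 3*(-1))*16 = 117 + (-3 + 3)*16 = 117 + 0*16 = 117 + 0 = 117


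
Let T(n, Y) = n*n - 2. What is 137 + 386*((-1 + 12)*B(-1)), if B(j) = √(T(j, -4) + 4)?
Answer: 137 + 4246*√3 ≈ 7491.3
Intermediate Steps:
T(n, Y) = -2 + n² (T(n, Y) = n² - 2 = -2 + n²)
B(j) = √(2 + j²) (B(j) = √((-2 + j²) + 4) = √(2 + j²))
137 + 386*((-1 + 12)*B(-1)) = 137 + 386*((-1 + 12)*√(2 + (-1)²)) = 137 + 386*(11*√(2 + 1)) = 137 + 386*(11*√3) = 137 + 4246*√3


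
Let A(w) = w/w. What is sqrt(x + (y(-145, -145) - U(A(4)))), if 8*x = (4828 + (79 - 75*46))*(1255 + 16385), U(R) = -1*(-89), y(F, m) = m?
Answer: 3*sqrt(356939) ≈ 1792.3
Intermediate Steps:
A(w) = 1
U(R) = 89
x = 3212685 (x = ((4828 + (79 - 75*46))*(1255 + 16385))/8 = ((4828 + (79 - 3450))*17640)/8 = ((4828 - 3371)*17640)/8 = (1457*17640)/8 = (1/8)*25701480 = 3212685)
sqrt(x + (y(-145, -145) - U(A(4)))) = sqrt(3212685 + (-145 - 1*89)) = sqrt(3212685 + (-145 - 89)) = sqrt(3212685 - 234) = sqrt(3212451) = 3*sqrt(356939)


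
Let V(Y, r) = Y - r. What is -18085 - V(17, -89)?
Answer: -18191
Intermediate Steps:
-18085 - V(17, -89) = -18085 - (17 - 1*(-89)) = -18085 - (17 + 89) = -18085 - 1*106 = -18085 - 106 = -18191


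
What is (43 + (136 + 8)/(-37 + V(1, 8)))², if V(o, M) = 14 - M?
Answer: 1413721/961 ≈ 1471.1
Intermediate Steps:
(43 + (136 + 8)/(-37 + V(1, 8)))² = (43 + (136 + 8)/(-37 + (14 - 1*8)))² = (43 + 144/(-37 + (14 - 8)))² = (43 + 144/(-37 + 6))² = (43 + 144/(-31))² = (43 + 144*(-1/31))² = (43 - 144/31)² = (1189/31)² = 1413721/961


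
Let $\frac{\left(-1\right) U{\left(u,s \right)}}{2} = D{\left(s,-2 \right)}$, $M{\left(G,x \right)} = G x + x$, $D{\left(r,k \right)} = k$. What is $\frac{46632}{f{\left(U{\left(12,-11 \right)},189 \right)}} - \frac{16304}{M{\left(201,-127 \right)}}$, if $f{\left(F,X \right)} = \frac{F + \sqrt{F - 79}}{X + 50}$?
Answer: $\frac{571830864616}{1167257} - \frac{55725240 i \sqrt{3}}{91} \approx 4.8989 \cdot 10^{5} - 1.0606 \cdot 10^{6} i$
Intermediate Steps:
$M{\left(G,x \right)} = x + G x$
$U{\left(u,s \right)} = 4$ ($U{\left(u,s \right)} = \left(-2\right) \left(-2\right) = 4$)
$f{\left(F,X \right)} = \frac{F + \sqrt{-79 + F}}{50 + X}$
$\frac{46632}{f{\left(U{\left(12,-11 \right)},189 \right)}} - \frac{16304}{M{\left(201,-127 \right)}} = \frac{46632}{\frac{1}{50 + 189} \left(4 + \sqrt{-79 + 4}\right)} - \frac{16304}{\left(-127\right) \left(1 + 201\right)} = \frac{46632}{\frac{1}{239} \left(4 + \sqrt{-75}\right)} - \frac{16304}{\left(-127\right) 202} = \frac{46632}{\frac{1}{239} \left(4 + 5 i \sqrt{3}\right)} - \frac{16304}{-25654} = \frac{46632}{\frac{4}{239} + \frac{5 i \sqrt{3}}{239}} - - \frac{8152}{12827} = \frac{46632}{\frac{4}{239} + \frac{5 i \sqrt{3}}{239}} + \frac{8152}{12827} = \frac{8152}{12827} + \frac{46632}{\frac{4}{239} + \frac{5 i \sqrt{3}}{239}}$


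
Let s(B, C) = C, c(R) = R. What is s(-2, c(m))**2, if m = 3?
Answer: 9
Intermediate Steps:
s(-2, c(m))**2 = 3**2 = 9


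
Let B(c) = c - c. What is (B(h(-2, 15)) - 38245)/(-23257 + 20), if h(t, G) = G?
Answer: 38245/23237 ≈ 1.6459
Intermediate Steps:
B(c) = 0
(B(h(-2, 15)) - 38245)/(-23257 + 20) = (0 - 38245)/(-23257 + 20) = -38245/(-23237) = -38245*(-1/23237) = 38245/23237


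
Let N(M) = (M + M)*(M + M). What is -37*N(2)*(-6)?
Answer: 3552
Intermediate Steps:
N(M) = 4*M² (N(M) = (2*M)*(2*M) = 4*M²)
-37*N(2)*(-6) = -148*2²*(-6) = -148*4*(-6) = -37*16*(-6) = -592*(-6) = 3552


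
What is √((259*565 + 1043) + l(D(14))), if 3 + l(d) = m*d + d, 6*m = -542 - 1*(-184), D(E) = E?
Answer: √1318983/3 ≈ 382.82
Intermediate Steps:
m = -179/3 (m = (-542 - 1*(-184))/6 = (-542 + 184)/6 = (⅙)*(-358) = -179/3 ≈ -59.667)
l(d) = -3 - 176*d/3 (l(d) = -3 + (-179*d/3 + d) = -3 - 176*d/3)
√((259*565 + 1043) + l(D(14))) = √((259*565 + 1043) + (-3 - 176/3*14)) = √((146335 + 1043) + (-3 - 2464/3)) = √(147378 - 2473/3) = √(439661/3) = √1318983/3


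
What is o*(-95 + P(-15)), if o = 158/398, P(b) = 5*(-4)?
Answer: -9085/199 ≈ -45.653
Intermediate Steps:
P(b) = -20
o = 79/199 (o = 158*(1/398) = 79/199 ≈ 0.39699)
o*(-95 + P(-15)) = 79*(-95 - 20)/199 = (79/199)*(-115) = -9085/199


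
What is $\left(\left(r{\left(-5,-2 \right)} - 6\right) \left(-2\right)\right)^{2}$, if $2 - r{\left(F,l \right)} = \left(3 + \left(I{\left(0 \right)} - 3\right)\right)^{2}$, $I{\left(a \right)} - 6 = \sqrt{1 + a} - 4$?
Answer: $676$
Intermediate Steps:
$I{\left(a \right)} = 2 + \sqrt{1 + a}$ ($I{\left(a \right)} = 6 + \left(\sqrt{1 + a} - 4\right) = 6 + \left(-4 + \sqrt{1 + a}\right) = 2 + \sqrt{1 + a}$)
$r{\left(F,l \right)} = -7$ ($r{\left(F,l \right)} = 2 - \left(3 + \left(\left(2 + \sqrt{1 + 0}\right) - 3\right)\right)^{2} = 2 - \left(3 - \left(1 - 1\right)\right)^{2} = 2 - \left(3 + \left(\left(2 + 1\right) - 3\right)\right)^{2} = 2 - \left(3 + \left(3 - 3\right)\right)^{2} = 2 - \left(3 + 0\right)^{2} = 2 - 3^{2} = 2 - 9 = -7$)
$\left(\left(r{\left(-5,-2 \right)} - 6\right) \left(-2\right)\right)^{2} = \left(\left(-7 - 6\right) \left(-2\right)\right)^{2} = \left(\left(-13\right) \left(-2\right)\right)^{2} = 26^{2} = 676$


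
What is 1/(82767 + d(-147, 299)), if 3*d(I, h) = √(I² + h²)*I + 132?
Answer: 82811/6591126711 + 49*√111010/6591126711 ≈ 1.5041e-5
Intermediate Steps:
d(I, h) = 44 + I*√(I² + h²)/3 (d(I, h) = (√(I² + h²)*I + 132)/3 = (I*√(I² + h²) + 132)/3 = (132 + I*√(I² + h²))/3 = 44 + I*√(I² + h²)/3)
1/(82767 + d(-147, 299)) = 1/(82767 + (44 + (⅓)*(-147)*√((-147)² + 299²))) = 1/(82767 + (44 + (⅓)*(-147)*√(21609 + 89401))) = 1/(82767 + (44 + (⅓)*(-147)*√111010)) = 1/(82767 + (44 - 49*√111010)) = 1/(82811 - 49*√111010)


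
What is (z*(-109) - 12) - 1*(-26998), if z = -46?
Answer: 32000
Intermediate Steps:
(z*(-109) - 12) - 1*(-26998) = (-46*(-109) - 12) - 1*(-26998) = (5014 - 12) + 26998 = 5002 + 26998 = 32000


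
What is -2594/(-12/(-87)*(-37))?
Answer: 37613/74 ≈ 508.28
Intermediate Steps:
-2594/(-12/(-87)*(-37)) = -2594/(-12*(-1/87)*(-37)) = -2594/((4/29)*(-37)) = -2594/(-148/29) = -2594*(-29/148) = 37613/74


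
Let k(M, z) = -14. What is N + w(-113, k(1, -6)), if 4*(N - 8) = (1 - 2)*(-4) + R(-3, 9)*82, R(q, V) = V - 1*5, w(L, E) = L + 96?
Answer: 74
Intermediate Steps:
w(L, E) = 96 + L
R(q, V) = -5 + V (R(q, V) = V - 5 = -5 + V)
N = 91 (N = 8 + ((1 - 2)*(-4) + (-5 + 9)*82)/4 = 8 + (-1*(-4) + 4*82)/4 = 8 + (4 + 328)/4 = 8 + (¼)*332 = 8 + 83 = 91)
N + w(-113, k(1, -6)) = 91 + (96 - 113) = 91 - 17 = 74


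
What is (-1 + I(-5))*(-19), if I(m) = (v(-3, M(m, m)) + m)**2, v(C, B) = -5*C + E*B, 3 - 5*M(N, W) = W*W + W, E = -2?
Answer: -133589/25 ≈ -5343.6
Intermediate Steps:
M(N, W) = 3/5 - W/5 - W**2/5 (M(N, W) = 3/5 - (W*W + W)/5 = 3/5 - (W**2 + W)/5 = 3/5 - (W + W**2)/5 = 3/5 + (-W/5 - W**2/5) = 3/5 - W/5 - W**2/5)
v(C, B) = -5*C - 2*B
I(m) = (69/5 + 2*m**2/5 + 7*m/5)**2 (I(m) = ((-5*(-3) - 2*(3/5 - m/5 - m**2/5)) + m)**2 = ((15 + (-6/5 + 2*m/5 + 2*m**2/5)) + m)**2 = ((69/5 + 2*m/5 + 2*m**2/5) + m)**2 = (69/5 + 2*m**2/5 + 7*m/5)**2)
(-1 + I(-5))*(-19) = (-1 + (69 + 2*(-5)**2 + 7*(-5))**2/25)*(-19) = (-1 + (69 + 2*25 - 35)**2/25)*(-19) = (-1 + (69 + 50 - 35)**2/25)*(-19) = (-1 + (1/25)*84**2)*(-19) = (-1 + (1/25)*7056)*(-19) = (-1 + 7056/25)*(-19) = (7031/25)*(-19) = -133589/25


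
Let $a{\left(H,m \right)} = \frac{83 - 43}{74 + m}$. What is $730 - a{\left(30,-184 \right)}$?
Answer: $\frac{8034}{11} \approx 730.36$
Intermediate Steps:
$a{\left(H,m \right)} = \frac{40}{74 + m}$
$730 - a{\left(30,-184 \right)} = 730 - \frac{40}{74 - 184} = 730 - \frac{40}{-110} = 730 - 40 \left(- \frac{1}{110}\right) = 730 - - \frac{4}{11} = 730 + \frac{4}{11} = \frac{8034}{11}$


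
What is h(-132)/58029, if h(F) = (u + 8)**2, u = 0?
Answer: 64/58029 ≈ 0.0011029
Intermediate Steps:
h(F) = 64 (h(F) = (0 + 8)**2 = 8**2 = 64)
h(-132)/58029 = 64/58029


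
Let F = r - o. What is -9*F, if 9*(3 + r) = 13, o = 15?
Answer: 149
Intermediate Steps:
r = -14/9 (r = -3 + (⅑)*13 = -3 + 13/9 = -14/9 ≈ -1.5556)
F = -149/9 (F = -14/9 - 1*15 = -14/9 - 15 = -149/9 ≈ -16.556)
-9*F = -9*(-149/9) = 149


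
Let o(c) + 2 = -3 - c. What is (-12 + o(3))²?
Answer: 400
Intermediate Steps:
o(c) = -5 - c (o(c) = -2 + (-3 - c) = -5 - c)
(-12 + o(3))² = (-12 + (-5 - 1*3))² = (-12 + (-5 - 3))² = (-12 - 8)² = (-20)² = 400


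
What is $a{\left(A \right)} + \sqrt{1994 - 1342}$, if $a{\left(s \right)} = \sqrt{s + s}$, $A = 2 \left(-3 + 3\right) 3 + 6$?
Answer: $2 \sqrt{3} + 2 \sqrt{163} \approx 28.998$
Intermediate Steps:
$A = 6$ ($A = 2 \cdot 0 \cdot 3 + 6 = 0 \cdot 3 + 6 = 0 + 6 = 6$)
$a{\left(s \right)} = \sqrt{2} \sqrt{s}$ ($a{\left(s \right)} = \sqrt{2 s} = \sqrt{2} \sqrt{s}$)
$a{\left(A \right)} + \sqrt{1994 - 1342} = \sqrt{2} \sqrt{6} + \sqrt{1994 - 1342} = 2 \sqrt{3} + \sqrt{652} = 2 \sqrt{3} + 2 \sqrt{163}$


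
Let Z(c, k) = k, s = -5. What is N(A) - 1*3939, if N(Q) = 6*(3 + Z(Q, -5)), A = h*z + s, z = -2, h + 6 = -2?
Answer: -3951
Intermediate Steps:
h = -8 (h = -6 - 2 = -8)
A = 11 (A = -8*(-2) - 5 = 16 - 5 = 11)
N(Q) = -12 (N(Q) = 6*(3 - 5) = 6*(-2) = -12)
N(A) - 1*3939 = -12 - 1*3939 = -12 - 3939 = -3951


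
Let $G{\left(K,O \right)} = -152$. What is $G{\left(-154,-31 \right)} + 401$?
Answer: $249$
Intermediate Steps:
$G{\left(-154,-31 \right)} + 401 = -152 + 401 = 249$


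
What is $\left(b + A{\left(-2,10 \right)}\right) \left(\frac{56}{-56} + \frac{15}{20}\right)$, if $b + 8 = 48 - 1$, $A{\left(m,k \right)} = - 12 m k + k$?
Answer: $- \frac{289}{4} \approx -72.25$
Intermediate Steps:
$A{\left(m,k \right)} = k - 12 k m$ ($A{\left(m,k \right)} = - 12 k m + k = k - 12 k m$)
$b = 39$ ($b = -8 + \left(48 - 1\right) = -8 + 47 = 39$)
$\left(b + A{\left(-2,10 \right)}\right) \left(\frac{56}{-56} + \frac{15}{20}\right) = \left(39 + 10 \left(1 - -24\right)\right) \left(\frac{56}{-56} + \frac{15}{20}\right) = \left(39 + 10 \left(1 + 24\right)\right) \left(56 \left(- \frac{1}{56}\right) + 15 \cdot \frac{1}{20}\right) = \left(39 + 10 \cdot 25\right) \left(-1 + \frac{3}{4}\right) = \left(39 + 250\right) \left(- \frac{1}{4}\right) = 289 \left(- \frac{1}{4}\right) = - \frac{289}{4}$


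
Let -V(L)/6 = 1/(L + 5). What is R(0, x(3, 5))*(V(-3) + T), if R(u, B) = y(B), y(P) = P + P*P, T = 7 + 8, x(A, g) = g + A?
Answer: 864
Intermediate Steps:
x(A, g) = A + g
T = 15
y(P) = P + P²
R(u, B) = B*(1 + B)
V(L) = -6/(5 + L) (V(L) = -6/(L + 5) = -6/(5 + L))
R(0, x(3, 5))*(V(-3) + T) = ((3 + 5)*(1 + (3 + 5)))*(-6/(5 - 3) + 15) = (8*(1 + 8))*(-6/2 + 15) = (8*9)*(-6*½ + 15) = 72*(-3 + 15) = 72*12 = 864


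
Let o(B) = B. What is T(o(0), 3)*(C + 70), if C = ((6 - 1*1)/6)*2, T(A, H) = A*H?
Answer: 0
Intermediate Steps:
C = 5/3 (C = ((6 - 1)/6)*2 = ((⅙)*5)*2 = (⅚)*2 = 5/3 ≈ 1.6667)
T(o(0), 3)*(C + 70) = (0*3)*(5/3 + 70) = 0*(215/3) = 0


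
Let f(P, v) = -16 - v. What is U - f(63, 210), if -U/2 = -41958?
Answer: 84142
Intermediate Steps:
U = 83916 (U = -2*(-41958) = 83916)
U - f(63, 210) = 83916 - (-16 - 1*210) = 83916 - (-16 - 210) = 83916 - 1*(-226) = 83916 + 226 = 84142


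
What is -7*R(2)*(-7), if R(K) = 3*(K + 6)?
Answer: 1176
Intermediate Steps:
R(K) = 18 + 3*K (R(K) = 3*(6 + K) = 18 + 3*K)
-7*R(2)*(-7) = -7*(18 + 3*2)*(-7) = -7*(18 + 6)*(-7) = -7*24*(-7) = -168*(-7) = 1176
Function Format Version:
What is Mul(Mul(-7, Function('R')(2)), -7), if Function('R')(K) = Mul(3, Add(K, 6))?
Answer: 1176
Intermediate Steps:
Function('R')(K) = Add(18, Mul(3, K)) (Function('R')(K) = Mul(3, Add(6, K)) = Add(18, Mul(3, K)))
Mul(Mul(-7, Function('R')(2)), -7) = Mul(Mul(-7, Add(18, Mul(3, 2))), -7) = Mul(Mul(-7, Add(18, 6)), -7) = Mul(Mul(-7, 24), -7) = Mul(-168, -7) = 1176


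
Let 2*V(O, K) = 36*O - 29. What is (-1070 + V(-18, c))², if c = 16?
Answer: 7935489/4 ≈ 1.9839e+6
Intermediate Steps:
V(O, K) = -29/2 + 18*O (V(O, K) = (36*O - 29)/2 = (-29 + 36*O)/2 = -29/2 + 18*O)
(-1070 + V(-18, c))² = (-1070 + (-29/2 + 18*(-18)))² = (-1070 + (-29/2 - 324))² = (-1070 - 677/2)² = (-2817/2)² = 7935489/4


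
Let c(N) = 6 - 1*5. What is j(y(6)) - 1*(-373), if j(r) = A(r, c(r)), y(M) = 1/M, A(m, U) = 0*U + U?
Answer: 374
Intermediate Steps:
c(N) = 1 (c(N) = 6 - 5 = 1)
A(m, U) = U (A(m, U) = 0 + U = U)
j(r) = 1
j(y(6)) - 1*(-373) = 1 - 1*(-373) = 1 + 373 = 374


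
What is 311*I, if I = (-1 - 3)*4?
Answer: -4976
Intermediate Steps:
I = -16 (I = -4*4 = -16)
311*I = 311*(-16) = -4976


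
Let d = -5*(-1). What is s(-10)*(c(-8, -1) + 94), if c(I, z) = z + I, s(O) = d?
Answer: 425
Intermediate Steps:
d = 5
s(O) = 5
c(I, z) = I + z
s(-10)*(c(-8, -1) + 94) = 5*((-8 - 1) + 94) = 5*(-9 + 94) = 5*85 = 425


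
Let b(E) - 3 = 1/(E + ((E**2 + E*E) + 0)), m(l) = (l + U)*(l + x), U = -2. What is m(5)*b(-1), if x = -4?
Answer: 12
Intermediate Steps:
m(l) = (-4 + l)*(-2 + l) (m(l) = (l - 2)*(l - 4) = (-2 + l)*(-4 + l) = (-4 + l)*(-2 + l))
b(E) = 3 + 1/(E + 2*E**2) (b(E) = 3 + 1/(E + ((E**2 + E*E) + 0)) = 3 + 1/(E + ((E**2 + E**2) + 0)) = 3 + 1/(E + (2*E**2 + 0)) = 3 + 1/(E + 2*E**2))
m(5)*b(-1) = (8 + 5**2 - 6*5)*((1 + 3*(-1) + 6*(-1)**2)/((-1)*(1 + 2*(-1)))) = (8 + 25 - 30)*(-(1 - 3 + 6*1)/(1 - 2)) = 3*(-1*(1 - 3 + 6)/(-1)) = 3*(-1*(-1)*4) = 3*4 = 12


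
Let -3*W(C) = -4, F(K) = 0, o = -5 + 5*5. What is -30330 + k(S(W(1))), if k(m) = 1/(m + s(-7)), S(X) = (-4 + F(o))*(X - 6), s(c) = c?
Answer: -1061547/35 ≈ -30330.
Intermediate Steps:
o = 20 (o = -5 + 25 = 20)
W(C) = 4/3 (W(C) = -1/3*(-4) = 4/3)
S(X) = 24 - 4*X (S(X) = (-4 + 0)*(X - 6) = -4*(-6 + X) = 24 - 4*X)
k(m) = 1/(-7 + m) (k(m) = 1/(m - 7) = 1/(-7 + m))
-30330 + k(S(W(1))) = -30330 + 1/(-7 + (24 - 4*4/3)) = -30330 + 1/(-7 + (24 - 16/3)) = -30330 + 1/(-7 + 56/3) = -30330 + 1/(35/3) = -30330 + 3/35 = -1061547/35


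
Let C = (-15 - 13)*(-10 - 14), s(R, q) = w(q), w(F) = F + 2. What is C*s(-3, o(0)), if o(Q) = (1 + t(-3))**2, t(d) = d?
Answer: 4032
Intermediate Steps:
w(F) = 2 + F
o(Q) = 4 (o(Q) = (1 - 3)**2 = (-2)**2 = 4)
s(R, q) = 2 + q
C = 672 (C = -28*(-24) = 672)
C*s(-3, o(0)) = 672*(2 + 4) = 672*6 = 4032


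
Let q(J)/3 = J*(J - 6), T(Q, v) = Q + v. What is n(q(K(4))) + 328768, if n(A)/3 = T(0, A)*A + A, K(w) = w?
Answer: 330424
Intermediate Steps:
q(J) = 3*J*(-6 + J) (q(J) = 3*(J*(J - 6)) = 3*(J*(-6 + J)) = 3*J*(-6 + J))
n(A) = 3*A + 3*A² (n(A) = 3*((0 + A)*A + A) = 3*(A*A + A) = 3*(A² + A) = 3*(A + A²) = 3*A + 3*A²)
n(q(K(4))) + 328768 = 3*(3*4*(-6 + 4))*(1 + 3*4*(-6 + 4)) + 328768 = 3*(3*4*(-2))*(1 + 3*4*(-2)) + 328768 = 3*(-24)*(1 - 24) + 328768 = 3*(-24)*(-23) + 328768 = 1656 + 328768 = 330424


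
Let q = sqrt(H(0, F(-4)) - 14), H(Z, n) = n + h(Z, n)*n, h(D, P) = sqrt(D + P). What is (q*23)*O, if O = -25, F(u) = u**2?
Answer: -575*sqrt(66) ≈ -4671.3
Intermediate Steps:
H(Z, n) = n + n*sqrt(Z + n) (H(Z, n) = n + sqrt(Z + n)*n = n + n*sqrt(Z + n))
q = sqrt(66) (q = sqrt((-4)**2*(1 + sqrt(0 + (-4)**2)) - 14) = sqrt(16*(1 + sqrt(0 + 16)) - 14) = sqrt(16*(1 + sqrt(16)) - 14) = sqrt(16*(1 + 4) - 14) = sqrt(16*5 - 14) = sqrt(80 - 14) = sqrt(66) ≈ 8.1240)
(q*23)*O = (sqrt(66)*23)*(-25) = (23*sqrt(66))*(-25) = -575*sqrt(66)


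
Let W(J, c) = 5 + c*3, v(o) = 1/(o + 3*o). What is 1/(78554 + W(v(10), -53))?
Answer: 1/78400 ≈ 1.2755e-5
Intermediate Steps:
v(o) = 1/(4*o)
W(J, c) = 5 + 3*c
1/(78554 + W(v(10), -53)) = 1/(78554 + (5 + 3*(-53))) = 1/(78554 + (5 - 159)) = 1/(78554 - 154) = 1/78400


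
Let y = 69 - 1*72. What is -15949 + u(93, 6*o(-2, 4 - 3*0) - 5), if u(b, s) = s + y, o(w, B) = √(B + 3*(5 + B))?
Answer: -15957 + 6*√31 ≈ -15924.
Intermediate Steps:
y = -3 (y = 69 - 72 = -3)
o(w, B) = √(15 + 4*B) (o(w, B) = √(B + (15 + 3*B)) = √(15 + 4*B))
u(b, s) = -3 + s (u(b, s) = s - 3 = -3 + s)
-15949 + u(93, 6*o(-2, 4 - 3*0) - 5) = -15949 + (-3 + (6*√(15 + 4*(4 - 3*0)) - 5)) = -15949 + (-3 + (6*√(15 + 4*(4 + 0)) - 5)) = -15949 + (-3 + (6*√(15 + 4*4) - 5)) = -15949 + (-3 + (6*√(15 + 16) - 5)) = -15949 + (-3 + (6*√31 - 5)) = -15949 + (-3 + (-5 + 6*√31)) = -15949 + (-8 + 6*√31) = -15957 + 6*√31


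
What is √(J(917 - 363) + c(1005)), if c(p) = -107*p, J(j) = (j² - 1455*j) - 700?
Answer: I*√607389 ≈ 779.35*I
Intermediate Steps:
J(j) = -700 + j² - 1455*j
√(J(917 - 363) + c(1005)) = √((-700 + (917 - 363)² - 1455*(917 - 363)) - 107*1005) = √((-700 + 554² - 1455*554) - 107535) = √((-700 + 306916 - 806070) - 107535) = √(-499854 - 107535) = √(-607389) = I*√607389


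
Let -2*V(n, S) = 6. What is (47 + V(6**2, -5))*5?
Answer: 220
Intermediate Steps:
V(n, S) = -3 (V(n, S) = -1/2*6 = -3)
(47 + V(6**2, -5))*5 = (47 - 3)*5 = 44*5 = 220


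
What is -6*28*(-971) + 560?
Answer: 163688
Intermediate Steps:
-6*28*(-971) + 560 = -168*(-971) + 560 = 163128 + 560 = 163688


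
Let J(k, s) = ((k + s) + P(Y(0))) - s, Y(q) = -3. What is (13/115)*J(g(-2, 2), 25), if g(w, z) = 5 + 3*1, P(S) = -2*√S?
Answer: 104/115 - 26*I*√3/115 ≈ 0.90435 - 0.39159*I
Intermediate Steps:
g(w, z) = 8 (g(w, z) = 5 + 3 = 8)
J(k, s) = k - 2*I*√3 (J(k, s) = ((k + s) - 2*I*√3) - s = (k + s - 2*I*√3) - s = k - 2*I*√3)
(13/115)*J(g(-2, 2), 25) = (13/115)*(8 - 2*I*√3) = (13*(1/115))*(8 - 2*I*√3) = 13*(8 - 2*I*√3)/115 = 104/115 - 26*I*√3/115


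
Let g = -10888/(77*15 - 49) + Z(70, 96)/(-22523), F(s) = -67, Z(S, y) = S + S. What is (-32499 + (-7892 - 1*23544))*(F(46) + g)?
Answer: 61198090020175/12455219 ≈ 4.9134e+6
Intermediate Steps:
Z(S, y) = 2*S
g = -122692632/12455219 (g = -10888/(77*15 - 49) + (2*70)/(-22523) = -10888/(1155 - 49) + 140*(-1/22523) = -10888/1106 - 140/22523 = -10888*1/1106 - 140/22523 = -5444/553 - 140/22523 = -122692632/12455219 ≈ -9.8507)
(-32499 + (-7892 - 1*23544))*(F(46) + g) = (-32499 + (-7892 - 1*23544))*(-67 - 122692632/12455219) = (-32499 + (-7892 - 23544))*(-957192305/12455219) = (-32499 - 31436)*(-957192305/12455219) = -63935*(-957192305/12455219) = 61198090020175/12455219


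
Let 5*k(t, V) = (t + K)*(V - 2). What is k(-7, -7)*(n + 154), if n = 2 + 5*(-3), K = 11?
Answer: -5076/5 ≈ -1015.2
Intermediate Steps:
k(t, V) = (-2 + V)*(11 + t)/5 (k(t, V) = ((t + 11)*(V - 2))/5 = ((11 + t)*(-2 + V))/5 = ((-2 + V)*(11 + t))/5 = (-2 + V)*(11 + t)/5)
n = -13 (n = 2 - 15 = -13)
k(-7, -7)*(n + 154) = (-22/5 - ⅖*(-7) + (11/5)*(-7) + (⅕)*(-7)*(-7))*(-13 + 154) = (-22/5 + 14/5 - 77/5 + 49/5)*141 = -36/5*141 = -5076/5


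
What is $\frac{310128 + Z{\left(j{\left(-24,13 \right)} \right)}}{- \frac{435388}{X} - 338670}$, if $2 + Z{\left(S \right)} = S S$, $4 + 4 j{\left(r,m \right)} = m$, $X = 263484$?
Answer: $- \frac{46694041641}{50991178096} \approx -0.91573$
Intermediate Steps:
$j{\left(r,m \right)} = -1 + \frac{m}{4}$
$Z{\left(S \right)} = -2 + S^{2}$ ($Z{\left(S \right)} = -2 + S S = -2 + S^{2}$)
$\frac{310128 + Z{\left(j{\left(-24,13 \right)} \right)}}{- \frac{435388}{X} - 338670} = \frac{310128 - \left(2 - \left(-1 + \frac{1}{4} \cdot 13\right)^{2}\right)}{- \frac{435388}{263484} - 338670} = \frac{310128 - \left(2 - \left(-1 + \frac{13}{4}\right)^{2}\right)}{\left(-435388\right) \frac{1}{263484} - 338670} = \frac{310128 - \left(2 - \left(\frac{9}{4}\right)^{2}\right)}{- \frac{108847}{65871} - 338670} = \frac{310128 + \left(-2 + \frac{81}{16}\right)}{- \frac{22308640417}{65871}} = \left(310128 + \frac{49}{16}\right) \left(- \frac{65871}{22308640417}\right) = \frac{4962097}{16} \left(- \frac{65871}{22308640417}\right) = - \frac{46694041641}{50991178096}$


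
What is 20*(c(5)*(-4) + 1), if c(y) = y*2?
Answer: -780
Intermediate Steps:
c(y) = 2*y
20*(c(5)*(-4) + 1) = 20*((2*5)*(-4) + 1) = 20*(10*(-4) + 1) = 20*(-40 + 1) = 20*(-39) = -780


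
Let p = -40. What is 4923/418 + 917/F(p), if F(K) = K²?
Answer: 4130053/334400 ≈ 12.351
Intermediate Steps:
4923/418 + 917/F(p) = 4923/418 + 917/((-40)²) = 4923*(1/418) + 917/1600 = 4923/418 + 917*(1/1600) = 4923/418 + 917/1600 = 4130053/334400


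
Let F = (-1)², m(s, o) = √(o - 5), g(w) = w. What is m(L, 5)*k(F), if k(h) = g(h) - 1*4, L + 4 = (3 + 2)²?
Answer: 0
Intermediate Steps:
L = 21 (L = -4 + (3 + 2)² = -4 + 5² = -4 + 25 = 21)
m(s, o) = √(-5 + o)
F = 1
k(h) = -4 + h (k(h) = h - 1*4 = h - 4 = -4 + h)
m(L, 5)*k(F) = √(-5 + 5)*(-4 + 1) = √0*(-3) = 0*(-3) = 0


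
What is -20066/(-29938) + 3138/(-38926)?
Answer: 171785918/291341647 ≈ 0.58964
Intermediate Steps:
-20066/(-29938) + 3138/(-38926) = -20066*(-1/29938) + 3138*(-1/38926) = 10033/14969 - 1569/19463 = 171785918/291341647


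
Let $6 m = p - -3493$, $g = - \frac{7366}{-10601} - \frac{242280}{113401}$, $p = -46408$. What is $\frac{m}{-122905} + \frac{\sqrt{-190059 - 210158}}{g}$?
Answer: $\frac{2861}{49162} - \frac{1202164001 i \sqrt{400217}}{1733098514} \approx 0.058195 - 438.82 i$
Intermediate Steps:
$g = - \frac{1733098514}{1202164001}$ ($g = \left(-7366\right) \left(- \frac{1}{10601}\right) - \frac{242280}{113401} = \frac{7366}{10601} - \frac{242280}{113401} = - \frac{1733098514}{1202164001} \approx -1.4416$)
$m = - \frac{14305}{2}$ ($m = \frac{-46408 - -3493}{6} = \frac{-46408 + 3493}{6} = \frac{1}{6} \left(-42915\right) = - \frac{14305}{2} \approx -7152.5$)
$\frac{m}{-122905} + \frac{\sqrt{-190059 - 210158}}{g} = - \frac{14305}{2 \left(-122905\right)} + \frac{\sqrt{-190059 - 210158}}{- \frac{1733098514}{1202164001}} = \left(- \frac{14305}{2}\right) \left(- \frac{1}{122905}\right) + \sqrt{-400217} \left(- \frac{1202164001}{1733098514}\right) = \frac{2861}{49162} + i \sqrt{400217} \left(- \frac{1202164001}{1733098514}\right) = \frac{2861}{49162} - \frac{1202164001 i \sqrt{400217}}{1733098514}$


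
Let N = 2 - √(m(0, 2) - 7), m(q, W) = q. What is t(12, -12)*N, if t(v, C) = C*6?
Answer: -144 + 72*I*√7 ≈ -144.0 + 190.49*I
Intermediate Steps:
t(v, C) = 6*C
N = 2 - I*√7 (N = 2 - √(0 - 7) = 2 - √(-7) = 2 - I*√7 ≈ 2.0 - 2.6458*I)
t(12, -12)*N = (6*(-12))*(2 - I*√7) = -72*(2 - I*√7) = -144 + 72*I*√7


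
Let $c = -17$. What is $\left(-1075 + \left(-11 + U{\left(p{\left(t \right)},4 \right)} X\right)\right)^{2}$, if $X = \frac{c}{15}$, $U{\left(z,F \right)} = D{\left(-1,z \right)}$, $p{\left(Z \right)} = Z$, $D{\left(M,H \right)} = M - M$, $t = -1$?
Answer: $1179396$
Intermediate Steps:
$D{\left(M,H \right)} = 0$
$U{\left(z,F \right)} = 0$
$X = - \frac{17}{15} \approx -1.1333$
$\left(-1075 + \left(-11 + U{\left(p{\left(t \right)},4 \right)} X\right)\right)^{2} = \left(-1075 + \left(-11 + 0 \left(- \frac{17}{15}\right)\right)\right)^{2} = \left(-1075 + \left(-11 + 0\right)\right)^{2} = \left(-1075 - 11\right)^{2} = \left(-1086\right)^{2} = 1179396$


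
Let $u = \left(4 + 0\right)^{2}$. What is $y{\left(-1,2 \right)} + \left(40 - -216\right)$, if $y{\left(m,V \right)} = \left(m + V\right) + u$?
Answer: $273$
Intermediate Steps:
$u = 16$ ($u = 4^{2} = 16$)
$y{\left(m,V \right)} = 16 + V + m$ ($y{\left(m,V \right)} = \left(m + V\right) + 16 = \left(V + m\right) + 16 = 16 + V + m$)
$y{\left(-1,2 \right)} + \left(40 - -216\right) = \left(16 + 2 - 1\right) + \left(40 - -216\right) = 17 + \left(40 + 216\right) = 17 + 256 = 273$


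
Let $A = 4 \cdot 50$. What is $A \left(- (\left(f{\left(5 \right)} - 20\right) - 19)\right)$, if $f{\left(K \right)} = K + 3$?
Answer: $6200$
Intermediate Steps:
$f{\left(K \right)} = 3 + K$
$A = 200$
$A \left(- (\left(f{\left(5 \right)} - 20\right) - 19)\right) = 200 \left(- (\left(\left(3 + 5\right) - 20\right) - 19)\right) = 200 \left(- (\left(8 - 20\right) - 19)\right) = 200 \left(- (-12 - 19)\right) = 200 \left(\left(-1\right) \left(-31\right)\right) = 200 \cdot 31 = 6200$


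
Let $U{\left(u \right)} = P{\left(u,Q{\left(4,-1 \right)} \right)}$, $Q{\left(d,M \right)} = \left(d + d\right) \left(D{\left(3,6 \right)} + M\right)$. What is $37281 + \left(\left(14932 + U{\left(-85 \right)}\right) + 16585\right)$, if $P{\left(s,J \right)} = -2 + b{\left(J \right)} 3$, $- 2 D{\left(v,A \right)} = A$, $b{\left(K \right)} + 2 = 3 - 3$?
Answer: $68790$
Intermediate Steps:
$b{\left(K \right)} = -2$ ($b{\left(K \right)} = -2 + \left(3 - 3\right) = -2 + 0 = -2$)
$D{\left(v,A \right)} = - \frac{A}{2}$
$Q{\left(d,M \right)} = 2 d \left(-3 + M\right)$ ($Q{\left(d,M \right)} = \left(d + d\right) \left(\left(- \frac{1}{2}\right) 6 + M\right) = 2 d \left(-3 + M\right)$)
$P{\left(s,J \right)} = -8$ ($P{\left(s,J \right)} = -2 - 6 = -8$)
$U{\left(u \right)} = -8$
$37281 + \left(\left(14932 + U{\left(-85 \right)}\right) + 16585\right) = 37281 + \left(\left(14932 - 8\right) + 16585\right) = 37281 + \left(14924 + 16585\right) = 37281 + 31509 = 68790$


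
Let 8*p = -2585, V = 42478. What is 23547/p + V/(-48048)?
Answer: -8859667/120120 ≈ -73.757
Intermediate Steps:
p = -2585/8 (p = (⅛)*(-2585) = -2585/8 ≈ -323.13)
23547/p + V/(-48048) = 23547/(-2585/8) + 42478/(-48048) = 23547*(-8/2585) + 42478*(-1/48048) = -4008/55 - 21239/24024 = -8859667/120120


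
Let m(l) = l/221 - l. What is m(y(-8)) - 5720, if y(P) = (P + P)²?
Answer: -1320440/221 ≈ -5974.8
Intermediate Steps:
y(P) = 4*P² (y(P) = (2*P)² = 4*P²)
m(l) = -220*l/221 (m(l) = l*(1/221) - l = l/221 - l = -220*l/221)
m(y(-8)) - 5720 = -880*(-8)²/221 - 5720 = -880*64/221 - 5720 = -220/221*256 - 5720 = -56320/221 - 5720 = -1320440/221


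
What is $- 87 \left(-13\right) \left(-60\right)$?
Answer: $-67860$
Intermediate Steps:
$- 87 \left(-13\right) \left(-60\right) = - \left(-1131\right) \left(-60\right) = \left(-1\right) 67860 = -67860$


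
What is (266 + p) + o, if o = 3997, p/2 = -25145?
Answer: -46027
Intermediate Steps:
p = -50290 (p = 2*(-25145) = -50290)
(266 + p) + o = (266 - 50290) + 3997 = -50024 + 3997 = -46027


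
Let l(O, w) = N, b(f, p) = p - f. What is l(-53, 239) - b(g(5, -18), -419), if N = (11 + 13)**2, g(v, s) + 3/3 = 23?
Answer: 1017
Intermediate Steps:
g(v, s) = 22 (g(v, s) = -1 + 23 = 22)
N = 576 (N = 24**2 = 576)
l(O, w) = 576
l(-53, 239) - b(g(5, -18), -419) = 576 - (-419 - 1*22) = 576 - (-419 - 22) = 576 - 1*(-441) = 576 + 441 = 1017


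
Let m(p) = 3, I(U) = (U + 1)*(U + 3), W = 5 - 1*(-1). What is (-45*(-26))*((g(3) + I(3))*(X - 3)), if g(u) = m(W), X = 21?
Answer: 568620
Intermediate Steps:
W = 6 (W = 5 + 1 = 6)
I(U) = (1 + U)*(3 + U)
g(u) = 3
(-45*(-26))*((g(3) + I(3))*(X - 3)) = (-45*(-26))*((3 + (3 + 3² + 4*3))*(21 - 3)) = 1170*((3 + (3 + 9 + 12))*18) = 1170*((3 + 24)*18) = 1170*(27*18) = 1170*486 = 568620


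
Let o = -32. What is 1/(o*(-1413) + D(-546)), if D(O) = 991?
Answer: 1/46207 ≈ 2.1642e-5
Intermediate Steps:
1/(o*(-1413) + D(-546)) = 1/(-32*(-1413) + 991) = 1/(45216 + 991) = 1/46207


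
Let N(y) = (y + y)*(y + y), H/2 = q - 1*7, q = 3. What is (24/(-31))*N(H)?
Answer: -6144/31 ≈ -198.19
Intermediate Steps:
H = -8 (H = 2*(3 - 1*7) = 2*(3 - 7) = 2*(-4) = -8)
N(y) = 4*y² (N(y) = (2*y)*(2*y) = 4*y²)
(24/(-31))*N(H) = (24/(-31))*(4*(-8)²) = (24*(-1/31))*(4*64) = -24/31*256 = -6144/31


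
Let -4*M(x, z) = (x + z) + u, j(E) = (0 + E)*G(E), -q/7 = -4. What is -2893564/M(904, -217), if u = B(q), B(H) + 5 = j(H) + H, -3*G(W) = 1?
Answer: 17361384/1051 ≈ 16519.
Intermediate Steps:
q = 28 (q = -7*(-4) = 28)
G(W) = -⅓ (G(W) = -⅓*1 = -⅓)
j(E) = -E/3 (j(E) = (0 + E)*(-⅓) = E*(-⅓) = -E/3)
B(H) = -5 + 2*H/3 (B(H) = -5 + (-H/3 + H) = -5 + 2*H/3)
u = 41/3 (u = -5 + (⅔)*28 = -5 + 56/3 = 41/3 ≈ 13.667)
M(x, z) = -41/12 - x/4 - z/4 (M(x, z) = -((x + z) + 41/3)/4 = -(41/3 + x + z)/4 = -41/12 - x/4 - z/4)
-2893564/M(904, -217) = -2893564/(-41/12 - ¼*904 - ¼*(-217)) = -2893564/(-41/12 - 226 + 217/4) = -2893564/(-1051/6) = -2893564*(-6/1051) = 17361384/1051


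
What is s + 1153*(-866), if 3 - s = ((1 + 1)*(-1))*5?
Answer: -998485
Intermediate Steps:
s = 13 (s = 3 - (1 + 1)*(-1)*5 = 3 - 2*(-1)*5 = 3 - (-2)*5 = 3 - 1*(-10) = 3 + 10 = 13)
s + 1153*(-866) = 13 + 1153*(-866) = 13 - 998498 = -998485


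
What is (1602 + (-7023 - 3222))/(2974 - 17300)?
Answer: 8643/14326 ≈ 0.60331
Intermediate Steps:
(1602 + (-7023 - 3222))/(2974 - 17300) = (1602 - 10245)/(-14326) = -8643*(-1/14326) = 8643/14326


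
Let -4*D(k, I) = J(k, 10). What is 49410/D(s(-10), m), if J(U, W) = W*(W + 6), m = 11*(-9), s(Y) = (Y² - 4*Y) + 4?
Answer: -4941/4 ≈ -1235.3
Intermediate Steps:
s(Y) = 4 + Y² - 4*Y
m = -99
J(U, W) = W*(6 + W)
D(k, I) = -40 (D(k, I) = -5*(6 + 10)/2 = -5*16/2 = -¼*160 = -40)
49410/D(s(-10), m) = 49410/(-40) = 49410*(-1/40) = -4941/4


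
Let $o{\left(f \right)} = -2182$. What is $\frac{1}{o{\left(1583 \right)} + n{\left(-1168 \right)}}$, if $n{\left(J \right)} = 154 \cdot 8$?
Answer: $- \frac{1}{950} \approx -0.0010526$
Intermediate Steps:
$n{\left(J \right)} = 1232$
$\frac{1}{o{\left(1583 \right)} + n{\left(-1168 \right)}} = \frac{1}{-2182 + 1232} = \frac{1}{-950} = - \frac{1}{950}$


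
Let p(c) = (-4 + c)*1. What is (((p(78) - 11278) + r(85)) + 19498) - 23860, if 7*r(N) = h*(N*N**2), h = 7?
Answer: 598559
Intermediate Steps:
r(N) = N**3 (r(N) = (7*(N*N**2))/7 = (7*N**3)/7 = N**3)
p(c) = -4 + c
(((p(78) - 11278) + r(85)) + 19498) - 23860 = ((((-4 + 78) - 11278) + 85**3) + 19498) - 23860 = (((74 - 11278) + 614125) + 19498) - 23860 = ((-11204 + 614125) + 19498) - 23860 = (602921 + 19498) - 23860 = 622419 - 23860 = 598559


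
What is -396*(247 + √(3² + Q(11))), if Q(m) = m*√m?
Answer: -97812 - 396*√(9 + 11*√11) ≈ -1.0048e+5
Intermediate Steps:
Q(m) = m^(3/2)
-396*(247 + √(3² + Q(11))) = -396*(247 + √(3² + 11^(3/2))) = -396*(247 + √(9 + 11*√11)) = -97812 - 396*√(9 + 11*√11)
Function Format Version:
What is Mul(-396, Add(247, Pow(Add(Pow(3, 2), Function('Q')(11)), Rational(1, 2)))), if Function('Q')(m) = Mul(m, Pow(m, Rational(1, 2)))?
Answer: Add(-97812, Mul(-396, Pow(Add(9, Mul(11, Pow(11, Rational(1, 2)))), Rational(1, 2)))) ≈ -1.0048e+5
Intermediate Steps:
Function('Q')(m) = Pow(m, Rational(3, 2))
Mul(-396, Add(247, Pow(Add(Pow(3, 2), Function('Q')(11)), Rational(1, 2)))) = Mul(-396, Add(247, Pow(Add(Pow(3, 2), Pow(11, Rational(3, 2))), Rational(1, 2)))) = Mul(-396, Add(247, Pow(Add(9, Mul(11, Pow(11, Rational(1, 2)))), Rational(1, 2)))) = Add(-97812, Mul(-396, Pow(Add(9, Mul(11, Pow(11, Rational(1, 2)))), Rational(1, 2))))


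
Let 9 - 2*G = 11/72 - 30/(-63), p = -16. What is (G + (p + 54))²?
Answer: 1808205529/1016064 ≈ 1779.6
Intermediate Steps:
G = 4219/1008 (G = 9/2 - (11/72 - 30/(-63))/2 = 9/2 - (11*(1/72) - 30*(-1/63))/2 = 9/2 - (11/72 + 10/21)/2 = 9/2 - ½*317/504 = 9/2 - 317/1008 = 4219/1008 ≈ 4.1855)
(G + (p + 54))² = (4219/1008 + (-16 + 54))² = (4219/1008 + 38)² = (42523/1008)² = 1808205529/1016064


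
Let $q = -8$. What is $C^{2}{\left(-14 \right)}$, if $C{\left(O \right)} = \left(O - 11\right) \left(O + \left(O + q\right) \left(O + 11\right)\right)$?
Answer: $1690000$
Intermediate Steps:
$C{\left(O \right)} = \left(-11 + O\right) \left(O + \left(-8 + O\right) \left(11 + O\right)\right)$ ($C{\left(O \right)} = \left(O - 11\right) \left(O + \left(O - 8\right) \left(O + 11\right)\right) = \left(-11 + O\right) \left(O + \left(-8 + O\right) \left(11 + O\right)\right)$)
$C^{2}{\left(-14 \right)} = \left(968 + \left(-14\right)^{3} - -1848 - 7 \left(-14\right)^{2}\right)^{2} = \left(968 - 2744 + 1848 - 1372\right)^{2} = \left(-1300\right)^{2} = 1690000$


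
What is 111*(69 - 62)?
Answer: 777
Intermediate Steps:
111*(69 - 62) = 111*7 = 777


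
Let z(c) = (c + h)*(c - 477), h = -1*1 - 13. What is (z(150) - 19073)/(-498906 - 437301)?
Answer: 63545/936207 ≈ 0.067875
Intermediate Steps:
h = -14 (h = -1 - 13 = -14)
z(c) = (-477 + c)*(-14 + c) (z(c) = (c - 14)*(c - 477) = (-14 + c)*(-477 + c) = (-477 + c)*(-14 + c))
(z(150) - 19073)/(-498906 - 437301) = ((6678 + 150² - 491*150) - 19073)/(-498906 - 437301) = ((6678 + 22500 - 73650) - 19073)/(-936207) = (-44472 - 19073)*(-1/936207) = -63545*(-1/936207) = 63545/936207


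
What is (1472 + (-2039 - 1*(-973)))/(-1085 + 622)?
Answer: -406/463 ≈ -0.87689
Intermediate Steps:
(1472 + (-2039 - 1*(-973)))/(-1085 + 622) = (1472 + (-2039 + 973))/(-463) = (1472 - 1066)*(-1/463) = 406*(-1/463) = -406/463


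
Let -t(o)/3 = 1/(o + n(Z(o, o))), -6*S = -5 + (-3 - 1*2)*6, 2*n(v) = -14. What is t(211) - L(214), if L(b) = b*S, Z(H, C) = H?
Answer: -254663/204 ≈ -1248.3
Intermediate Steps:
n(v) = -7 (n(v) = (1/2)*(-14) = -7)
S = 35/6 (S = -(-5 + (-3 - 1*2)*6)/6 = -(-5 + (-3 - 2)*6)/6 = -(-5 - 5*6)/6 = -(-5 - 30)/6 = -1/6*(-35) = 35/6 ≈ 5.8333)
t(o) = -3/(-7 + o) (t(o) = -3/(o - 7) = -3/(-7 + o))
L(b) = 35*b/6 (L(b) = b*(35/6) = 35*b/6)
t(211) - L(214) = -3/(-7 + 211) - 35*214/6 = -3/204 - 1*3745/3 = -3*1/204 - 3745/3 = -1/68 - 3745/3 = -254663/204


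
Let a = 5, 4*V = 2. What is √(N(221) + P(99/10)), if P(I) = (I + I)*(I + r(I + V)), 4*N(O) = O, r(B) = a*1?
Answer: √35027/10 ≈ 18.716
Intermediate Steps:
V = ½ (V = (¼)*2 = ½ ≈ 0.50000)
r(B) = 5 (r(B) = 5*1 = 5)
N(O) = O/4
P(I) = 2*I*(5 + I) (P(I) = (I + I)*(I + 5) = (2*I)*(5 + I) = 2*I*(5 + I))
√(N(221) + P(99/10)) = √((¼)*221 + 2*(99/10)*(5 + 99/10)) = √(221/4 + 2*(99*(⅒))*(5 + 99*(⅒))) = √(221/4 + 2*(99/10)*(5 + 99/10)) = √(221/4 + 2*(99/10)*(149/10)) = √(221/4 + 14751/50) = √(35027/100) = √35027/10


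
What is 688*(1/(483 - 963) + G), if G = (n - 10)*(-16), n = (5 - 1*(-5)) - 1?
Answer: 330197/30 ≈ 11007.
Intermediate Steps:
n = 9 (n = (5 + 5) - 1 = 10 - 1 = 9)
G = 16 (G = (9 - 10)*(-16) = -1*(-16) = 16)
688*(1/(483 - 963) + G) = 688*(1/(483 - 963) + 16) = 688*(1/(-480) + 16) = 688*(-1/480 + 16) = 688*(7679/480) = 330197/30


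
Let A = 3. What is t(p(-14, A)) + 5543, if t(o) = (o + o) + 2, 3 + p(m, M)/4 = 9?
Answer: 5593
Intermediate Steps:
p(m, M) = 24 (p(m, M) = -12 + 4*9 = -12 + 36 = 24)
t(o) = 2 + 2*o (t(o) = 2*o + 2 = 2 + 2*o)
t(p(-14, A)) + 5543 = (2 + 2*24) + 5543 = (2 + 48) + 5543 = 50 + 5543 = 5593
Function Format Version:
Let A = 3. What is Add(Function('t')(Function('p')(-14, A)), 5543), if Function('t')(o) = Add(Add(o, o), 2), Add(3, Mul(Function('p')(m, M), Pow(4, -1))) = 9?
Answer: 5593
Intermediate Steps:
Function('p')(m, M) = 24 (Function('p')(m, M) = Add(-12, Mul(4, 9)) = Add(-12, 36) = 24)
Function('t')(o) = Add(2, Mul(2, o)) (Function('t')(o) = Add(Mul(2, o), 2) = Add(2, Mul(2, o)))
Add(Function('t')(Function('p')(-14, A)), 5543) = Add(Add(2, Mul(2, 24)), 5543) = Add(Add(2, 48), 5543) = Add(50, 5543) = 5593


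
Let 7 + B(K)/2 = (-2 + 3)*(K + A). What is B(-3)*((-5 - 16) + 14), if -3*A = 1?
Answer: 434/3 ≈ 144.67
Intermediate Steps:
A = -1/3 (A = -1/3*1 = -1/3 ≈ -0.33333)
B(K) = -44/3 + 2*K (B(K) = -14 + 2*((-2 + 3)*(K - 1/3)) = -14 + 2*(1*(-1/3 + K)) = -14 + 2*(-1/3 + K) = -14 + (-2/3 + 2*K) = -44/3 + 2*K)
B(-3)*((-5 - 16) + 14) = (-44/3 + 2*(-3))*((-5 - 16) + 14) = (-44/3 - 6)*(-21 + 14) = -62/3*(-7) = 434/3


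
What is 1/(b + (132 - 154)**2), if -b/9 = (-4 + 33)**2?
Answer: -1/7085 ≈ -0.00014114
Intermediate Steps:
b = -7569 (b = -9*(-4 + 33)**2 = -9*29**2 = -9*841 = -7569)
1/(b + (132 - 154)**2) = 1/(-7569 + (132 - 154)**2) = 1/(-7569 + (-22)**2) = 1/(-7569 + 484) = 1/(-7085) = -1/7085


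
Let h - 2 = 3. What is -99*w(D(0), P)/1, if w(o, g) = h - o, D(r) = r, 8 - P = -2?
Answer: -495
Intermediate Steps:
P = 10 (P = 8 - 1*(-2) = 8 + 2 = 10)
h = 5 (h = 2 + 3 = 5)
w(o, g) = 5 - o
-99*w(D(0), P)/1 = -99*(5 - 1*0)/1 = -99*(5 + 0)*1 = -99*5*1 = -495*1 = -495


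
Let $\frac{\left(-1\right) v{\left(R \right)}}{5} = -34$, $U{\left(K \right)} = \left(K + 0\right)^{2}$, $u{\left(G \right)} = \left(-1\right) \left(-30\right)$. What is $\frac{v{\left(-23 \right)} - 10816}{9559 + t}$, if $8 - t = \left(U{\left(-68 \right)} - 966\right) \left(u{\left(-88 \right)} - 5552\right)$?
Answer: $- \frac{10646}{20209043} \approx -0.00052679$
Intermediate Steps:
$u{\left(G \right)} = 30$
$U{\left(K \right)} = K^{2}$
$v{\left(R \right)} = 170$ ($v{\left(R \right)} = \left(-5\right) \left(-34\right) = 170$)
$t = 20199484$ ($t = 8 - \left(\left(-68\right)^{2} - 966\right) \left(30 - 5552\right) = 8 - \left(4624 - 966\right) \left(-5522\right) = 8 - 3658 \left(-5522\right) = 8 - -20199476 = 8 + 20199476 = 20199484$)
$\frac{v{\left(-23 \right)} - 10816}{9559 + t} = \frac{170 - 10816}{9559 + 20199484} = - \frac{10646}{20209043}$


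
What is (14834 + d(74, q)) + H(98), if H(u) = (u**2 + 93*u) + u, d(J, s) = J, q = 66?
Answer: 33724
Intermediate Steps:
H(u) = u**2 + 94*u
(14834 + d(74, q)) + H(98) = (14834 + 74) + 98*(94 + 98) = 14908 + 98*192 = 14908 + 18816 = 33724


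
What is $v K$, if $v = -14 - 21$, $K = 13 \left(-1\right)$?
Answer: $455$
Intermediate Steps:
$K = -13$
$v = -35$
$v K = \left(-35\right) \left(-13\right) = 455$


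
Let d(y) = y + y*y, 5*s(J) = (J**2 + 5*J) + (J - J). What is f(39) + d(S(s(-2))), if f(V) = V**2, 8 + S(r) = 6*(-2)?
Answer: 1901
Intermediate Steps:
s(J) = J + J**2/5 (s(J) = ((J**2 + 5*J) + (J - J))/5 = ((J**2 + 5*J) + 0)/5 = (J**2 + 5*J)/5 = J + J**2/5)
S(r) = -20 (S(r) = -8 + 6*(-2) = -8 - 12 = -20)
d(y) = y + y**2
f(39) + d(S(s(-2))) = 39**2 - 20*(1 - 20) = 1521 - 20*(-19) = 1521 + 380 = 1901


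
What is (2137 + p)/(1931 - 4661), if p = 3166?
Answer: -5303/2730 ≈ -1.9425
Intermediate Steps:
(2137 + p)/(1931 - 4661) = (2137 + 3166)/(1931 - 4661) = 5303/(-2730) = 5303*(-1/2730) = -5303/2730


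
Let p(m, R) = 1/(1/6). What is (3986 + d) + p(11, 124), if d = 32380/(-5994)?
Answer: 11947834/2997 ≈ 3986.6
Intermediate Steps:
d = -16190/2997 (d = 32380*(-1/5994) = -16190/2997 ≈ -5.4021)
p(m, R) = 6 (p(m, R) = 1/(⅙) = 6)
(3986 + d) + p(11, 124) = (3986 - 16190/2997) + 6 = 11929852/2997 + 6 = 11947834/2997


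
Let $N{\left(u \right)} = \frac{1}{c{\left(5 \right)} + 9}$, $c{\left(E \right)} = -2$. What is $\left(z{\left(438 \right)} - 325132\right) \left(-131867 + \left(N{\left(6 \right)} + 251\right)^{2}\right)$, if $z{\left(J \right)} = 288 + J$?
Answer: $\frac{1093546349114}{49} \approx 2.2317 \cdot 10^{10}$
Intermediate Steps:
$N{\left(u \right)} = \frac{1}{7}$ ($N{\left(u \right)} = \frac{1}{-2 + 9} = \frac{1}{7}$)
$\left(z{\left(438 \right)} - 325132\right) \left(-131867 + \left(N{\left(6 \right)} + 251\right)^{2}\right) = \left(\left(288 + 438\right) - 325132\right) \left(-131867 + \left(\frac{1}{7} + 251\right)^{2}\right) = \left(726 - 325132\right) \left(-131867 + \left(\frac{1758}{7}\right)^{2}\right) = - 324406 \left(-131867 + \frac{3090564}{49}\right) = \left(-324406\right) \left(- \frac{3370919}{49}\right) = \frac{1093546349114}{49}$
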